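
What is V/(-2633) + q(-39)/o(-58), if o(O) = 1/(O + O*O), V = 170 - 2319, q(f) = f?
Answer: -339481073/2633 ≈ -1.2893e+5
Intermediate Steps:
V = -2149
o(O) = 1/(O + O²)
V/(-2633) + q(-39)/o(-58) = -2149/(-2633) - 39/(1/((-58)*(1 - 58))) = -2149*(-1/2633) - 39/((-1/58/(-57))) = 2149/2633 - 39/((-1/58*(-1/57))) = 2149/2633 - 39/1/3306 = 2149/2633 - 39*3306 = 2149/2633 - 128934 = -339481073/2633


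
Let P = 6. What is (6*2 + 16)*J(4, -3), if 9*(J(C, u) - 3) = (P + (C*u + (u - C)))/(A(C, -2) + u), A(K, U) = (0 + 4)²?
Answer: 728/9 ≈ 80.889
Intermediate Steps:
A(K, U) = 16 (A(K, U) = 4² = 16)
J(C, u) = 3 + (6 + u - C + C*u)/(9*(16 + u)) (J(C, u) = 3 + ((6 + (C*u + (u - C)))/(16 + u))/9 = 3 + ((6 + (u - C + C*u))/(16 + u))/9 = 3 + ((6 + u - C + C*u)/(16 + u))/9 = 3 + (6 + u - C + C*u)/(9*(16 + u)))
(6*2 + 16)*J(4, -3) = (6*2 + 16)*((438 - 1*4 + 28*(-3) + 4*(-3))/(9*(16 - 3))) = (12 + 16)*((⅑)*(438 - 4 - 84 - 12)/13) = 28*((⅑)*(1/13)*338) = 28*(26/9) = 728/9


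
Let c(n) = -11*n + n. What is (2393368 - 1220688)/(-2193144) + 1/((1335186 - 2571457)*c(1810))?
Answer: -3280059999809357/6134362237629300 ≈ -0.53470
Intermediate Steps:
c(n) = -10*n
(2393368 - 1220688)/(-2193144) + 1/((1335186 - 2571457)*c(1810)) = (2393368 - 1220688)/(-2193144) + 1/((1335186 - 2571457)*((-10*1810))) = 1172680*(-1/2193144) + 1/(-1236271*(-18100)) = -146585/274143 - 1/1236271*(-1/18100) = -146585/274143 + 1/22376505100 = -3280059999809357/6134362237629300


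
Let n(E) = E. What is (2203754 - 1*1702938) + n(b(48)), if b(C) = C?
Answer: 500864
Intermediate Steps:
(2203754 - 1*1702938) + n(b(48)) = (2203754 - 1*1702938) + 48 = (2203754 - 1702938) + 48 = 500816 + 48 = 500864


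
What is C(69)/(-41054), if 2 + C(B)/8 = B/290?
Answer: 1022/2976415 ≈ 0.00034337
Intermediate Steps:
C(B) = -16 + 4*B/145 (C(B) = -16 + 8*(B/290) = -16 + 4*B/145)
C(69)/(-41054) = (-16 + (4/145)*69)/(-41054) = (-16 + 276/145)*(-1/41054) = -2044/145*(-1/41054) = 1022/2976415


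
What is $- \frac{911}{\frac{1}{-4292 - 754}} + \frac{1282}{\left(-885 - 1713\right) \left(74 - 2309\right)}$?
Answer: $\frac{13346036298731}{2903265} \approx 4.5969 \cdot 10^{6}$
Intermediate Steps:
$- \frac{911}{\frac{1}{-4292 - 754}} + \frac{1282}{\left(-885 - 1713\right) \left(74 - 2309\right)} = - \frac{911}{\frac{1}{-5046}} + \frac{1282}{\left(-2598\right) \left(-2235\right)} = - \frac{911}{- \frac{1}{5046}} + \frac{1282}{5806530} = \left(-911\right) \left(-5046\right) + 1282 \cdot \frac{1}{5806530} = 4596906 + \frac{641}{2903265} = \frac{13346036298731}{2903265}$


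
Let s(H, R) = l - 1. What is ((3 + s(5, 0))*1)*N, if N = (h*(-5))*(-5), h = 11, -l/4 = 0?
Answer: 550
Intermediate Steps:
l = 0 (l = -4*0 = 0)
s(H, R) = -1 (s(H, R) = 0 - 1 = -1)
N = 275 (N = (11*(-5))*(-5) = -55*(-5) = 275)
((3 + s(5, 0))*1)*N = ((3 - 1)*1)*275 = (2*1)*275 = 2*275 = 550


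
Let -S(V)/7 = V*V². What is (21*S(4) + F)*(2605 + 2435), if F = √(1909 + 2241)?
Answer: -47416320 + 25200*√166 ≈ -4.7092e+7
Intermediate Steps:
S(V) = -7*V³ (S(V) = -7*V*V² = -7*V³)
F = 5*√166 (F = √4150 = 5*√166 ≈ 64.421)
(21*S(4) + F)*(2605 + 2435) = (21*(-7*4³) + 5*√166)*(2605 + 2435) = (21*(-7*64) + 5*√166)*5040 = (21*(-448) + 5*√166)*5040 = (-9408 + 5*√166)*5040 = -47416320 + 25200*√166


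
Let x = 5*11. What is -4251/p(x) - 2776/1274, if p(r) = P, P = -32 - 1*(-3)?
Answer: 2667635/18473 ≈ 144.41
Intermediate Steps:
x = 55
P = -29 (P = -32 + 3 = -29)
p(r) = -29
-4251/p(x) - 2776/1274 = -4251/(-29) - 2776/1274 = -4251*(-1/29) - 2776*1/1274 = 4251/29 - 1388/637 = 2667635/18473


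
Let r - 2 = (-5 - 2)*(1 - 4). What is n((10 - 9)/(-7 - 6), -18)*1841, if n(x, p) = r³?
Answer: 22399447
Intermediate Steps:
r = 23 (r = 2 + (-5 - 2)*(1 - 4) = 2 - 7*(-3) = 2 + 21 = 23)
n(x, p) = 12167 (n(x, p) = 23³ = 12167)
n((10 - 9)/(-7 - 6), -18)*1841 = 12167*1841 = 22399447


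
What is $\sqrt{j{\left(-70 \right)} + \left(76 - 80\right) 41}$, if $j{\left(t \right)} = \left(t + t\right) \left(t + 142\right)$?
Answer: $2 i \sqrt{2561} \approx 101.21 i$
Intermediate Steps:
$j{\left(t \right)} = 2 t \left(142 + t\right)$
$\sqrt{j{\left(-70 \right)} + \left(76 - 80\right) 41} = \sqrt{2 \left(-70\right) \left(142 - 70\right) + \left(76 - 80\right) 41} = \sqrt{2 \left(-70\right) 72 - 164} = \sqrt{-10080 - 164} = \sqrt{-10244} = 2 i \sqrt{2561}$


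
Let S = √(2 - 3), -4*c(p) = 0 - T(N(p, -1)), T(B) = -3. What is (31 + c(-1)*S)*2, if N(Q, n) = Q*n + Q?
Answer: 62 - 3*I/2 ≈ 62.0 - 1.5*I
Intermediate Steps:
N(Q, n) = Q + Q*n
c(p) = -¾ (c(p) = -(0 - 1*(-3))/4 = -(0 + 3)/4 = -¼*3 = -¾)
S = I (S = √(-1) = I ≈ 1.0*I)
(31 + c(-1)*S)*2 = (31 - 3*I/4)*2 = 62 - 3*I/2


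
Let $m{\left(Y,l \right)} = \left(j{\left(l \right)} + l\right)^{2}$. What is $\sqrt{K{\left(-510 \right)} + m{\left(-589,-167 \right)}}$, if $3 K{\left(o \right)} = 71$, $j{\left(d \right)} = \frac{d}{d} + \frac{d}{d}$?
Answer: $\frac{\sqrt{245238}}{3} \approx 165.07$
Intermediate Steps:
$j{\left(d \right)} = 2$ ($j{\left(d \right)} = 1 + 1 = 2$)
$K{\left(o \right)} = \frac{71}{3}$ ($K{\left(o \right)} = \frac{1}{3} \cdot 71 = \frac{71}{3}$)
$m{\left(Y,l \right)} = \left(2 + l\right)^{2}$
$\sqrt{K{\left(-510 \right)} + m{\left(-589,-167 \right)}} = \sqrt{\frac{71}{3} + \left(2 - 167\right)^{2}} = \sqrt{\frac{71}{3} + \left(-165\right)^{2}} = \sqrt{\frac{71}{3} + 27225} = \sqrt{\frac{81746}{3}} = \frac{\sqrt{245238}}{3}$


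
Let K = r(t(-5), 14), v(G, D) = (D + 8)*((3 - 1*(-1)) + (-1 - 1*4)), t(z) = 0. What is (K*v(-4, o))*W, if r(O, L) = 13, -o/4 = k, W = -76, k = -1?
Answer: 11856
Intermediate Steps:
o = 4 (o = -4*(-1) = 4)
v(G, D) = -8 - D (v(G, D) = (8 + D)*((3 + 1) + (-1 - 4)) = (8 + D)*(4 - 5) = (8 + D)*(-1) = -8 - D)
K = 13
(K*v(-4, o))*W = (13*(-8 - 1*4))*(-76) = (13*(-8 - 4))*(-76) = (13*(-12))*(-76) = -156*(-76) = 11856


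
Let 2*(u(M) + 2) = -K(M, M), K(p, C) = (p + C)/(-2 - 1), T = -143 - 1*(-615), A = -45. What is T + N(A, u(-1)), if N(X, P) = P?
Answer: 1409/3 ≈ 469.67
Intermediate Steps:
T = 472 (T = -143 + 615 = 472)
K(p, C) = -C/3 - p/3 (K(p, C) = (C + p)/(-3) = (C + p)*(-1/3) = -C/3 - p/3)
u(M) = -2 + M/3 (u(M) = -2 + (-(-M/3 - M/3))/2 = -2 + (-(-2)*M/3)/2 = -2 + (2*M/3)/2 = -2 + M/3)
T + N(A, u(-1)) = 472 + (-2 + (1/3)*(-1)) = 472 + (-2 - 1/3) = 472 - 7/3 = 1409/3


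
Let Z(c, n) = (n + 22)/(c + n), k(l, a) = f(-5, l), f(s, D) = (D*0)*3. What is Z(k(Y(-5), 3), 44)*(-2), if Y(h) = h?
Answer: -3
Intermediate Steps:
f(s, D) = 0 (f(s, D) = 0*3 = 0)
k(l, a) = 0
Z(c, n) = (22 + n)/(c + n)
Z(k(Y(-5), 3), 44)*(-2) = ((22 + 44)/(0 + 44))*(-2) = (66/44)*(-2) = ((1/44)*66)*(-2) = (3/2)*(-2) = -3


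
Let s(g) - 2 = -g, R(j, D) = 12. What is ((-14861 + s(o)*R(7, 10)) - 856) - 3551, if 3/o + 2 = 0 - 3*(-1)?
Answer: -19280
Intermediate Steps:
o = 3 (o = 3/(-2 + (0 - 3*(-1))) = 3/(-2 + (0 + 3)) = 3/(-2 + 3) = 3/1 = 3*1 = 3)
s(g) = 2 - g
((-14861 + s(o)*R(7, 10)) - 856) - 3551 = ((-14861 + (2 - 1*3)*12) - 856) - 3551 = ((-14861 + (2 - 3)*12) - 856) - 3551 = ((-14861 - 1*12) - 856) - 3551 = ((-14861 - 12) - 856) - 3551 = (-14873 - 856) - 3551 = -15729 - 3551 = -19280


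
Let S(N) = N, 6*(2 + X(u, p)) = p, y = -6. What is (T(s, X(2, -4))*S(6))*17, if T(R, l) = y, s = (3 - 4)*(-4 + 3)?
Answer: -612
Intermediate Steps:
X(u, p) = -2 + p/6
s = 1 (s = -1*(-1) = 1)
T(R, l) = -6
(T(s, X(2, -4))*S(6))*17 = -6*6*17 = -36*17 = -612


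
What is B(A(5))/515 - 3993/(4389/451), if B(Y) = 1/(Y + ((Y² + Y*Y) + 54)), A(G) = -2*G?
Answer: -6857391727/16712780 ≈ -410.31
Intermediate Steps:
B(Y) = 1/(54 + Y + 2*Y²) (B(Y) = 1/(Y + ((Y² + Y²) + 54)) = 1/(Y + (2*Y² + 54)) = 1/(Y + (54 + 2*Y²)) = 1/(54 + Y + 2*Y²))
B(A(5))/515 - 3993/(4389/451) = 1/((54 - 2*5 + 2*(-2*5)²)*515) - 3993/(4389/451) = (1/515)/(54 - 10 + 2*(-10)²) - 3993/(4389*(1/451)) = (1/515)/(54 - 10 + 2*100) - 3993/399/41 = (1/515)/(54 - 10 + 200) - 3993*41/399 = (1/515)/244 - 54571/133 = (1/244)*(1/515) - 54571/133 = 1/125660 - 54571/133 = -6857391727/16712780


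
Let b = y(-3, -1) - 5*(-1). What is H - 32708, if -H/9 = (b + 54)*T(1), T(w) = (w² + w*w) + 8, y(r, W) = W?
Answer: -37928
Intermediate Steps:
T(w) = 8 + 2*w² (T(w) = (w² + w²) + 8 = 2*w² + 8 = 8 + 2*w²)
b = 4 (b = -1 - 5*(-1) = -1 + 5 = 4)
H = -5220 (H = -9*(4 + 54)*(8 + 2*1²) = -522*(8 + 2*1) = -522*(8 + 2) = -522*10 = -9*580 = -5220)
H - 32708 = -5220 - 32708 = -37928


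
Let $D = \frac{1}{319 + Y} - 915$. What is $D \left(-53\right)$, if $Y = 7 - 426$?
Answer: $\frac{4849553}{100} \approx 48496.0$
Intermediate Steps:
$Y = -419$
$D = - \frac{91501}{100}$ ($D = \frac{1}{319 - 419} - 915 = \frac{1}{-100} - 915 = - \frac{1}{100} - 915 = - \frac{91501}{100} \approx -915.01$)
$D \left(-53\right) = \left(- \frac{91501}{100}\right) \left(-53\right) = \frac{4849553}{100}$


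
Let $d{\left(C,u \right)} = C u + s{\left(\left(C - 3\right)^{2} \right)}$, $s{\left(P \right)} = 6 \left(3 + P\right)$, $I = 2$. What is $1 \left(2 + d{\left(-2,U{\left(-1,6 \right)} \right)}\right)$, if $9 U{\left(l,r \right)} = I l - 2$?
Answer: $\frac{1538}{9} \approx 170.89$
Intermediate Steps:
$U{\left(l,r \right)} = - \frac{2}{9} + \frac{2 l}{9}$ ($U{\left(l,r \right)} = \frac{2 l - 2}{9} = \frac{-2 + 2 l}{9} = - \frac{2}{9} + \frac{2 l}{9}$)
$s{\left(P \right)} = 18 + 6 P$
$d{\left(C,u \right)} = 18 + 6 \left(-3 + C\right)^{2} + C u$ ($d{\left(C,u \right)} = C u + \left(18 + 6 \left(C - 3\right)^{2}\right) = C u + \left(18 + 6 \left(-3 + C\right)^{2}\right) = 18 + 6 \left(-3 + C\right)^{2} + C u$)
$1 \left(2 + d{\left(-2,U{\left(-1,6 \right)} \right)}\right) = 1 \left(2 + \left(18 + 6 \left(-3 - 2\right)^{2} - 2 \left(- \frac{2}{9} + \frac{2}{9} \left(-1\right)\right)\right)\right) = 1 \left(2 + \left(18 + 6 \left(-5\right)^{2} - 2 \left(- \frac{2}{9} - \frac{2}{9}\right)\right)\right) = 1 \left(2 + \left(18 + 6 \cdot 25 - - \frac{8}{9}\right)\right) = 1 \left(2 + \left(18 + 150 + \frac{8}{9}\right)\right) = 1 \left(2 + \frac{1520}{9}\right) = 1 \cdot \frac{1538}{9} = \frac{1538}{9}$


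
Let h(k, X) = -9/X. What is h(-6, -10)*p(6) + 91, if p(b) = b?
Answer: 482/5 ≈ 96.400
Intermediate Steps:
h(-6, -10)*p(6) + 91 = -9/(-10)*6 + 91 = -9*(-⅒)*6 + 91 = (9/10)*6 + 91 = 27/5 + 91 = 482/5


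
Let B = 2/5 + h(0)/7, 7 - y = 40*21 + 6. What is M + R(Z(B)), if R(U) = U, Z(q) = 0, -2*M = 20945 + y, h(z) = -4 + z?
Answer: -10053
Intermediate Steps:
y = -839 (y = 7 - (40*21 + 6) = 7 - (840 + 6) = 7 - 1*846 = 7 - 846 = -839)
B = -6/35 (B = 2/5 + (-4 + 0)/7 = 2*(1/5) - 4*1/7 = 2/5 - 4/7 = -6/35 ≈ -0.17143)
M = -10053 (M = -(20945 - 839)/2 = -1/2*20106 = -10053)
M + R(Z(B)) = -10053 + 0 = -10053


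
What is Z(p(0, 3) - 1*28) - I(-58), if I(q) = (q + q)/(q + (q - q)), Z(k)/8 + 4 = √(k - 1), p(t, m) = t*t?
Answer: -34 + 8*I*√29 ≈ -34.0 + 43.081*I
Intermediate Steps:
p(t, m) = t²
Z(k) = -32 + 8*√(-1 + k) (Z(k) = -32 + 8*√(k - 1) = -32 + 8*√(-1 + k))
I(q) = 2 (I(q) = (2*q)/(q + 0) = (2*q)/q = 2)
Z(p(0, 3) - 1*28) - I(-58) = (-32 + 8*√(-1 + (0² - 1*28))) - 1*2 = (-32 + 8*√(-1 + (0 - 28))) - 2 = (-32 + 8*√(-1 - 28)) - 2 = (-32 + 8*√(-29)) - 2 = (-32 + 8*(I*√29)) - 2 = (-32 + 8*I*√29) - 2 = -34 + 8*I*√29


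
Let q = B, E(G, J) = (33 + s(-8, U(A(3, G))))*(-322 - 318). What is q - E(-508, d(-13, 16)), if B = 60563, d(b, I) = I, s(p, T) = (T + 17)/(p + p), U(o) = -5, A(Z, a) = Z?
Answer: 81203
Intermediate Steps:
s(p, T) = (17 + T)/(2*p) (s(p, T) = (17 + T)/((2*p)) = (17 + T)*(1/(2*p)) = (17 + T)/(2*p))
E(G, J) = -20640 (E(G, J) = (33 + (½)*(17 - 5)/(-8))*(-322 - 318) = (33 + (½)*(-⅛)*12)*(-640) = (33 - ¾)*(-640) = (129/4)*(-640) = -20640)
q = 60563
q - E(-508, d(-13, 16)) = 60563 - 1*(-20640) = 60563 + 20640 = 81203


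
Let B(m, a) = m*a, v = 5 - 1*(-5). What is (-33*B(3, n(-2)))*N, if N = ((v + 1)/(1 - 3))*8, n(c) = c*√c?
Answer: -8712*I*√2 ≈ -12321.0*I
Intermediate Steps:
v = 10 (v = 5 + 5 = 10)
n(c) = c^(3/2)
B(m, a) = a*m
N = -44 (N = ((10 + 1)/(1 - 3))*8 = (11/(-2))*8 = (11*(-½))*8 = -11/2*8 = -44)
(-33*B(3, n(-2)))*N = -33*(-2)^(3/2)*3*(-44) = -33*(-2*I*√2)*3*(-44) = -(-198)*I*√2*(-44) = (198*I*√2)*(-44) = -8712*I*√2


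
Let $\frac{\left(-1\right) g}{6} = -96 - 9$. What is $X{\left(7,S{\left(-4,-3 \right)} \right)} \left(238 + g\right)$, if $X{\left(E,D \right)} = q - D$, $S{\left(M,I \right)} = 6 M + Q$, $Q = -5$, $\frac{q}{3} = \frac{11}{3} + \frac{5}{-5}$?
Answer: $32116$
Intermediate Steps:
$q = 8$ ($q = 3 \left(\frac{11}{3} + \frac{5}{-5}\right) = 3 \left(11 \cdot \frac{1}{3} + 5 \left(- \frac{1}{5}\right)\right) = 3 \left(\frac{11}{3} - 1\right) = 3 \cdot \frac{8}{3} = 8$)
$g = 630$ ($g = - 6 \left(-96 - 9\right) = \left(-6\right) \left(-105\right) = 630$)
$S{\left(M,I \right)} = -5 + 6 M$ ($S{\left(M,I \right)} = 6 M - 5 = -5 + 6 M$)
$X{\left(E,D \right)} = 8 - D$
$X{\left(7,S{\left(-4,-3 \right)} \right)} \left(238 + g\right) = \left(8 - \left(-5 + 6 \left(-4\right)\right)\right) \left(238 + 630\right) = \left(8 - \left(-5 - 24\right)\right) 868 = \left(8 - -29\right) 868 = \left(8 + 29\right) 868 = 37 \cdot 868 = 32116$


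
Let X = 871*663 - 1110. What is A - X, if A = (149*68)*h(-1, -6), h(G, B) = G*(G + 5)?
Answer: -616891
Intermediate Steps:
X = 576363 (X = 577473 - 1110 = 576363)
h(G, B) = G*(5 + G)
A = -40528 (A = (149*68)*(-(5 - 1)) = 10132*(-1*4) = 10132*(-4) = -40528)
A - X = -40528 - 1*576363 = -40528 - 576363 = -616891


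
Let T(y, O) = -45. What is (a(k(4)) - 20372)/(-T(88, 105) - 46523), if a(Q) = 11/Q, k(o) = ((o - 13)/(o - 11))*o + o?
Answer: 1303731/2974592 ≈ 0.43829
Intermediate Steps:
k(o) = o + o*(-13 + o)/(-11 + o) (k(o) = ((-13 + o)/(-11 + o))*o + o = o*(-13 + o)/(-11 + o) + o = o + o*(-13 + o)/(-11 + o))
(a(k(4)) - 20372)/(-T(88, 105) - 46523) = (11/((2*4*(-12 + 4)/(-11 + 4))) - 20372)/(-1*(-45) - 46523) = (11/((2*4*(-8)/(-7))) - 20372)/(45 - 46523) = (11/((2*4*(-⅐)*(-8))) - 20372)/(-46478) = (11/(64/7) - 20372)*(-1/46478) = (11*(7/64) - 20372)*(-1/46478) = (77/64 - 20372)*(-1/46478) = -1303731/64*(-1/46478) = 1303731/2974592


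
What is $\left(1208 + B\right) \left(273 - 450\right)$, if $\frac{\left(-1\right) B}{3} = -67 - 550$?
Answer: $-541443$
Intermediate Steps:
$B = 1851$ ($B = - 3 \left(-67 - 550\right) = \left(-3\right) \left(-617\right) = 1851$)
$\left(1208 + B\right) \left(273 - 450\right) = \left(1208 + 1851\right) \left(273 - 450\right) = 3059 \left(-177\right) = -541443$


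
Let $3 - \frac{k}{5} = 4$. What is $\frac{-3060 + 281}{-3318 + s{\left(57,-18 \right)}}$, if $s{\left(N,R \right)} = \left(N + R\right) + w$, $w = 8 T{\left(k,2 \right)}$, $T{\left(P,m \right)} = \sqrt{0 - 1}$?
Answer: $\frac{9112341}{10751905} + \frac{22232 i}{10751905} \approx 0.84751 + 0.0020677 i$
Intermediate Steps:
$k = -5$ ($k = 15 - 20 = -5$)
$T{\left(P,m \right)} = i$ ($T{\left(P,m \right)} = \sqrt{-1} = i$)
$w = 8 i \approx 8.0 i$
$s{\left(N,R \right)} = N + R + 8 i$ ($s{\left(N,R \right)} = \left(N + R\right) + 8 i = N + R + 8 i$)
$\frac{-3060 + 281}{-3318 + s{\left(57,-18 \right)}} = \frac{-3060 + 281}{-3318 + \left(57 - 18 + 8 i\right)} = - \frac{2779}{-3318 + \left(39 + 8 i\right)} = - \frac{2779}{-3279 + 8 i} = - 2779 \frac{-3279 - 8 i}{10751905} = - \frac{2779 \left(-3279 - 8 i\right)}{10751905}$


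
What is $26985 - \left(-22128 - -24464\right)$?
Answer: $24649$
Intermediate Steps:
$26985 - \left(-22128 - -24464\right) = 26985 - \left(-22128 + 24464\right) = 26985 - 2336 = 24649$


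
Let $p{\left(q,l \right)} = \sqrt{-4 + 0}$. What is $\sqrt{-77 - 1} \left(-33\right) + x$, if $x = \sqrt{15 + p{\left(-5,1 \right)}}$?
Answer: $\sqrt{15 + 2 i} - 33 i \sqrt{78} \approx 3.8815 - 291.19 i$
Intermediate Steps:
$p{\left(q,l \right)} = 2 i$ ($p{\left(q,l \right)} = \sqrt{-4} = 2 i$)
$x = \sqrt{15 + 2 i} \approx 3.8815 + 0.25763 i$
$\sqrt{-77 - 1} \left(-33\right) + x = \sqrt{-77 - 1} \left(-33\right) + \sqrt{15 + 2 i} = \sqrt{-78} \left(-33\right) + \sqrt{15 + 2 i} = i \sqrt{78} \left(-33\right) + \sqrt{15 + 2 i} = - 33 i \sqrt{78} + \sqrt{15 + 2 i} = \sqrt{15 + 2 i} - 33 i \sqrt{78}$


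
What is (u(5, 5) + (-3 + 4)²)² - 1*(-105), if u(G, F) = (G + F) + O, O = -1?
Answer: 205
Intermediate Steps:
u(G, F) = -1 + F + G (u(G, F) = (G + F) - 1 = (F + G) - 1 = -1 + F + G)
(u(5, 5) + (-3 + 4)²)² - 1*(-105) = ((-1 + 5 + 5) + (-3 + 4)²)² - 1*(-105) = (9 + 1²)² + 105 = (9 + 1)² + 105 = 10² + 105 = 100 + 105 = 205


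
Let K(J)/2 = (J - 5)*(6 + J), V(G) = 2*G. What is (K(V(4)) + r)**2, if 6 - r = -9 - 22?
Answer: 14641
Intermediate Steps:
K(J) = 2*(-5 + J)*(6 + J) (K(J) = 2*((J - 5)*(6 + J)) = 2*((-5 + J)*(6 + J)) = 2*(-5 + J)*(6 + J))
r = 37 (r = 6 - (-9 - 22) = 6 - 1*(-31) = 6 + 31 = 37)
(K(V(4)) + r)**2 = ((-60 + 2*(2*4) + 2*(2*4)**2) + 37)**2 = ((-60 + 2*8 + 2*8**2) + 37)**2 = ((-60 + 16 + 2*64) + 37)**2 = ((-60 + 16 + 128) + 37)**2 = (84 + 37)**2 = 121**2 = 14641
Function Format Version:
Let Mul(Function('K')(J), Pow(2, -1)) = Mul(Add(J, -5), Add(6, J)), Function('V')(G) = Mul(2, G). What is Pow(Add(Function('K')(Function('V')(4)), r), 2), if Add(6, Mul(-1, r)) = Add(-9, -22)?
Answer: 14641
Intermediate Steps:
Function('K')(J) = Mul(2, Add(-5, J), Add(6, J)) (Function('K')(J) = Mul(2, Mul(Add(J, -5), Add(6, J))) = Mul(2, Mul(Add(-5, J), Add(6, J))) = Mul(2, Add(-5, J), Add(6, J)))
r = 37 (r = Add(6, Mul(-1, Add(-9, -22))) = Add(6, Mul(-1, -31)) = Add(6, 31) = 37)
Pow(Add(Function('K')(Function('V')(4)), r), 2) = Pow(Add(Add(-60, Mul(2, Mul(2, 4)), Mul(2, Pow(Mul(2, 4), 2))), 37), 2) = Pow(Add(Add(-60, Mul(2, 8), Mul(2, Pow(8, 2))), 37), 2) = Pow(Add(Add(-60, 16, Mul(2, 64)), 37), 2) = Pow(Add(Add(-60, 16, 128), 37), 2) = Pow(Add(84, 37), 2) = Pow(121, 2) = 14641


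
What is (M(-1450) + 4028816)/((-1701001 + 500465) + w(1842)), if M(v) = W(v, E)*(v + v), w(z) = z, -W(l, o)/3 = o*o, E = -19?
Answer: -3584758/599347 ≈ -5.9811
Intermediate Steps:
W(l, o) = -3*o² (W(l, o) = -3*o*o = -3*o²)
M(v) = -2166*v (M(v) = (-3*(-19)²)*(v + v) = (-3*361)*(2*v) = -2166*v)
(M(-1450) + 4028816)/((-1701001 + 500465) + w(1842)) = (-2166*(-1450) + 4028816)/((-1701001 + 500465) + 1842) = (3140700 + 4028816)/(-1200536 + 1842) = 7169516/(-1198694) = 7169516*(-1/1198694) = -3584758/599347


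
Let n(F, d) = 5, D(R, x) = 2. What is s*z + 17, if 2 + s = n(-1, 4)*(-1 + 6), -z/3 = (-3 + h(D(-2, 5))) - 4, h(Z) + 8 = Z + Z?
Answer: 776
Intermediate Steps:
h(Z) = -8 + 2*Z (h(Z) = -8 + (Z + Z) = -8 + 2*Z)
z = 33 (z = -3*((-3 + (-8 + 2*2)) - 4) = -3*((-3 + (-8 + 4)) - 4) = -3*((-3 - 4) - 4) = -3*(-7 - 4) = -3*(-11) = 33)
s = 23 (s = -2 + 5*(-1 + 6) = -2 + 5*5 = -2 + 25 = 23)
s*z + 17 = 23*33 + 17 = 759 + 17 = 776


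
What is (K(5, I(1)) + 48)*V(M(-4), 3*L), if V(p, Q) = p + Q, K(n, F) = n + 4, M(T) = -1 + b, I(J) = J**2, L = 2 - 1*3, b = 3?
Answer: -57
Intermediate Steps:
L = -1 (L = 2 - 3 = -1)
M(T) = 2 (M(T) = -1 + 3 = 2)
K(n, F) = 4 + n
V(p, Q) = Q + p
(K(5, I(1)) + 48)*V(M(-4), 3*L) = ((4 + 5) + 48)*(3*(-1) + 2) = (9 + 48)*(-3 + 2) = 57*(-1) = -57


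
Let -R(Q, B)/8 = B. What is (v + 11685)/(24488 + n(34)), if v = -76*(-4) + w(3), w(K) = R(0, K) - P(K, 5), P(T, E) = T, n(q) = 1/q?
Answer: 406708/832593 ≈ 0.48848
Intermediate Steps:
R(Q, B) = -8*B
w(K) = -9*K (w(K) = -8*K - K = -9*K)
v = 277 (v = -76*(-4) - 9*3 = 304 - 27 = 277)
(v + 11685)/(24488 + n(34)) = (277 + 11685)/(24488 + 1/34) = 11962/(24488 + 1/34) = 11962/(832593/34) = 11962*(34/832593) = 406708/832593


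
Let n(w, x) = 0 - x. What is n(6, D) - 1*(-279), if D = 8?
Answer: 271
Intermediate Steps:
n(w, x) = -x
n(6, D) - 1*(-279) = -1*8 - 1*(-279) = -8 + 279 = 271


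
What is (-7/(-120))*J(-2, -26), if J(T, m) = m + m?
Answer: -91/30 ≈ -3.0333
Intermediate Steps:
J(T, m) = 2*m
(-7/(-120))*J(-2, -26) = (-7/(-120))*(2*(-26)) = -7*(-1/120)*(-52) = (7/120)*(-52) = -91/30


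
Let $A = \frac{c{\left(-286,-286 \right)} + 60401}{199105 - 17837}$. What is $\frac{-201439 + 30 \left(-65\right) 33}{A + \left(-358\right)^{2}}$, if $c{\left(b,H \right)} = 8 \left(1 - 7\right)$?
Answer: $- \frac{48179040452}{23232092305} \approx -2.0738$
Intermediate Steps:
$c{\left(b,H \right)} = -48$ ($c{\left(b,H \right)} = 8 \left(-6\right) = -48$)
$A = \frac{60353}{181268}$ ($A = \frac{-48 + 60401}{199105 - 17837} = \frac{60353}{181268} \approx 0.33295$)
$\frac{-201439 + 30 \left(-65\right) 33}{A + \left(-358\right)^{2}} = \frac{-201439 + 30 \left(-65\right) 33}{\frac{60353}{181268} + \left(-358\right)^{2}} = \frac{-201439 - 64350}{\frac{60353}{181268} + 128164} = \frac{-201439 - 64350}{\frac{23232092305}{181268}} = \left(-265789\right) \frac{181268}{23232092305} = - \frac{48179040452}{23232092305}$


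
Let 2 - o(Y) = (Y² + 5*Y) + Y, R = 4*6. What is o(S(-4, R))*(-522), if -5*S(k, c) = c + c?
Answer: 424908/25 ≈ 16996.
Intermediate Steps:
R = 24
S(k, c) = -2*c/5 (S(k, c) = -(c + c)/5 = -2*c/5)
o(Y) = 2 - Y² - 6*Y (o(Y) = 2 - ((Y² + 5*Y) + Y) = 2 - (Y² + 6*Y) = 2 + (-Y² - 6*Y) = 2 - Y² - 6*Y)
o(S(-4, R))*(-522) = (2 - (-⅖*24)² - (-12)*24/5)*(-522) = (2 - (-48/5)² - 6*(-48/5))*(-522) = (2 - 1*2304/25 + 288/5)*(-522) = (2 - 2304/25 + 288/5)*(-522) = -814/25*(-522) = 424908/25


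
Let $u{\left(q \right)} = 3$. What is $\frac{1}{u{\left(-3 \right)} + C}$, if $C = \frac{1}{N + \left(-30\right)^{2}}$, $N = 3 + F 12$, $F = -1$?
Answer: $\frac{891}{2674} \approx 0.33321$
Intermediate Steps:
$N = -9$ ($N = 3 - 12 = -9$)
$C = \frac{1}{891}$ ($C = \frac{1}{-9 + \left(-30\right)^{2}} = \frac{1}{-9 + 900} = \frac{1}{891} \approx 0.0011223$)
$\frac{1}{u{\left(-3 \right)} + C} = \frac{1}{3 + \frac{1}{891}} = \frac{1}{\frac{2674}{891}} = \frac{891}{2674}$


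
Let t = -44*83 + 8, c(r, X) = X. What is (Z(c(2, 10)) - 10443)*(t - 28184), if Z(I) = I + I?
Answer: 331743244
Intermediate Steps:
t = -3644 (t = -3652 + 8 = -3644)
Z(I) = 2*I
(Z(c(2, 10)) - 10443)*(t - 28184) = (2*10 - 10443)*(-3644 - 28184) = (20 - 10443)*(-31828) = -10423*(-31828) = 331743244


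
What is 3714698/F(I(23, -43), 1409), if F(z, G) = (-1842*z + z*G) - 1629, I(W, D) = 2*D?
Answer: 3714698/35609 ≈ 104.32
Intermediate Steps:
F(z, G) = -1629 - 1842*z + G*z (F(z, G) = (-1842*z + G*z) - 1629 = -1629 - 1842*z + G*z)
3714698/F(I(23, -43), 1409) = 3714698/(-1629 - 3684*(-43) + 1409*(2*(-43))) = 3714698/(-1629 - 1842*(-86) + 1409*(-86)) = 3714698/(-1629 + 158412 - 121174) = 3714698/35609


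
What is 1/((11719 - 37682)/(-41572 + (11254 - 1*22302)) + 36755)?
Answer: 52620/1934074063 ≈ 2.7207e-5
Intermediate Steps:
1/((11719 - 37682)/(-41572 + (11254 - 1*22302)) + 36755) = 1/(-25963/(-41572 + (11254 - 22302)) + 36755) = 1/(-25963/(-41572 - 11048) + 36755) = 1/(-25963/(-52620) + 36755) = 1/(-25963*(-1/52620) + 36755) = 1/(25963/52620 + 36755) = 1/(1934074063/52620) = 52620/1934074063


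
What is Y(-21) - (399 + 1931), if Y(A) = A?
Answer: -2351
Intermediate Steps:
Y(-21) - (399 + 1931) = -21 - (399 + 1931) = -21 - 1*2330 = -21 - 2330 = -2351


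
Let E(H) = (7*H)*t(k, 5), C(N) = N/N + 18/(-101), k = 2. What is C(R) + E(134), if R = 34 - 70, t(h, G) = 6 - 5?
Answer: 94821/101 ≈ 938.82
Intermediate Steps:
t(h, G) = 1
R = -36
C(N) = 83/101 (C(N) = 1 + 18*(-1/101) = 1 - 18/101 = 83/101)
E(H) = 7*H (E(H) = (7*H)*1 = 7*H)
C(R) + E(134) = 83/101 + 7*134 = 83/101 + 938 = 94821/101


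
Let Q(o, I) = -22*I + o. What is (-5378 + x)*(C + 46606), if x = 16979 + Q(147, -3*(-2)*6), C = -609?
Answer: 503943132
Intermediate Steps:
Q(o, I) = o - 22*I
x = 16334 (x = 16979 + (147 - 22*(-3*(-2))*6) = 16979 + (147 - 132*6) = 16979 + (147 - 22*36) = 16979 + (147 - 792) = 16979 - 645 = 16334)
(-5378 + x)*(C + 46606) = (-5378 + 16334)*(-609 + 46606) = 10956*45997 = 503943132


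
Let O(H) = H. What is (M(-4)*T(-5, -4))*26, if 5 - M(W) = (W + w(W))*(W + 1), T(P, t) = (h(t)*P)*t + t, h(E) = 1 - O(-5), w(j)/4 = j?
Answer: -165880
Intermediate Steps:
w(j) = 4*j
h(E) = 6 (h(E) = 1 - 1*(-5) = 1 + 5 = 6)
T(P, t) = t + 6*P*t (T(P, t) = (6*P)*t + t = 6*P*t + t = t + 6*P*t)
M(W) = 5 - 5*W*(1 + W) (M(W) = 5 - (W + 4*W)*(W + 1) = 5 - 5*W*(1 + W))
(M(-4)*T(-5, -4))*26 = ((5 - 5*(-4) - 5*(-4)²)*(-4*(1 + 6*(-5))))*26 = ((5 + 20 - 5*16)*(-4*(1 - 30)))*26 = ((5 + 20 - 80)*(-4*(-29)))*26 = -55*116*26 = -6380*26 = -165880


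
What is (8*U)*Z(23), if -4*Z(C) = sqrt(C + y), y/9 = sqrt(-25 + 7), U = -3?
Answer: 6*sqrt(23 + 27*I*sqrt(2)) ≈ 34.876 + 19.707*I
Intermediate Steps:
y = 27*I*sqrt(2) (y = 9*sqrt(-25 + 7) = 9*sqrt(-18) = 9*(3*I*sqrt(2)) = 27*I*sqrt(2) ≈ 38.184*I)
Z(C) = -sqrt(C + 27*I*sqrt(2))/4
(8*U)*Z(23) = (8*(-3))*(-sqrt(23 + 27*I*sqrt(2))/4) = -(-6)*sqrt(23 + 27*I*sqrt(2)) = 6*sqrt(23 + 27*I*sqrt(2))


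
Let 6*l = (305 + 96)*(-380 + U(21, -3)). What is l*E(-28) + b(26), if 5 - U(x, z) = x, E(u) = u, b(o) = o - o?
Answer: 741048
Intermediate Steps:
b(o) = 0
U(x, z) = 5 - x
l = -26466 (l = ((305 + 96)*(-380 + (5 - 1*21)))/6 = (401*(-380 + (5 - 21)))/6 = (401*(-380 - 16))/6 = (401*(-396))/6 = (⅙)*(-158796) = -26466)
l*E(-28) + b(26) = -26466*(-28) + 0 = 741048 + 0 = 741048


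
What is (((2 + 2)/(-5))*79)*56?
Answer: -17696/5 ≈ -3539.2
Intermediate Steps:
(((2 + 2)/(-5))*79)*56 = ((4*(-1/5))*79)*56 = -4/5*79*56 = -316/5*56 = -17696/5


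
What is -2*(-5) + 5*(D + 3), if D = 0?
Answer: 25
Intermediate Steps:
-2*(-5) + 5*(D + 3) = -2*(-5) + 5*(0 + 3) = 10 + 5*3 = 10 + 15 = 25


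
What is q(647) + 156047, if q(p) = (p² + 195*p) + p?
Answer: 701468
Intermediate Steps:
q(p) = p² + 196*p
q(647) + 156047 = 647*(196 + 647) + 156047 = 647*843 + 156047 = 545421 + 156047 = 701468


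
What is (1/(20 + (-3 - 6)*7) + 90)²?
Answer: 14969161/1849 ≈ 8095.8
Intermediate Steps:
(1/(20 + (-3 - 6)*7) + 90)² = (1/(20 - 9*7) + 90)² = (1/(20 - 63) + 90)² = (1/(-43) + 90)² = (-1/43 + 90)² = (3869/43)² = 14969161/1849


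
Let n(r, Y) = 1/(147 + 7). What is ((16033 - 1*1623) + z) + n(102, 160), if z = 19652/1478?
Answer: 1641458403/113806 ≈ 14423.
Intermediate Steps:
n(r, Y) = 1/154
z = 9826/739 (z = 19652*(1/1478) = 9826/739 ≈ 13.296)
((16033 - 1*1623) + z) + n(102, 160) = ((16033 - 1*1623) + 9826/739) + 1/154 = ((16033 - 1623) + 9826/739) + 1/154 = (14410 + 9826/739) + 1/154 = 10658816/739 + 1/154 = 1641458403/113806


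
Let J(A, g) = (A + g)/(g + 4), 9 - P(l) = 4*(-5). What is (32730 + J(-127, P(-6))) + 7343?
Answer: 1322311/33 ≈ 40070.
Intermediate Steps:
P(l) = 29 (P(l) = 9 - 4*(-5) = 9 - 1*(-20) = 9 + 20 = 29)
J(A, g) = (A + g)/(4 + g)
(32730 + J(-127, P(-6))) + 7343 = (32730 + (-127 + 29)/(4 + 29)) + 7343 = (32730 - 98/33) + 7343 = 1079992/33 + 7343 = 1322311/33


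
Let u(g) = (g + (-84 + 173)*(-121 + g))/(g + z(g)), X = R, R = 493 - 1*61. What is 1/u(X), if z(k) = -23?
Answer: 409/28111 ≈ 0.014549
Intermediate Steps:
R = 432 (R = 493 - 61 = 432)
X = 432
u(g) = (-10769 + 90*g)/(-23 + g) (u(g) = (g + (-84 + 173)*(-121 + g))/(g - 23) = (g + 89*(-121 + g))/(-23 + g) = (g + (-10769 + 89*g))/(-23 + g) = (-10769 + 90*g)/(-23 + g))
1/u(X) = 1/((-10769 + 90*432)/(-23 + 432)) = 1/((-10769 + 38880)/409) = 1/((1/409)*28111) = 1/(28111/409) = 409/28111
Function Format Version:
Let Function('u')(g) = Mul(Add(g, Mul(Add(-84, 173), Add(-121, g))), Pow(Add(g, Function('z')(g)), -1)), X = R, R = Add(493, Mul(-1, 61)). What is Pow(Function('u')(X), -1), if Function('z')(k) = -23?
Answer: Rational(409, 28111) ≈ 0.014549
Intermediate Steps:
R = 432 (R = Add(493, -61) = 432)
X = 432
Function('u')(g) = Mul(Pow(Add(-23, g), -1), Add(-10769, Mul(90, g))) (Function('u')(g) = Mul(Add(g, Mul(Add(-84, 173), Add(-121, g))), Pow(Add(g, -23), -1)) = Mul(Add(g, Mul(89, Add(-121, g))), Pow(Add(-23, g), -1)) = Mul(Add(g, Add(-10769, Mul(89, g))), Pow(Add(-23, g), -1)) = Mul(Add(-10769, Mul(90, g)), Pow(Add(-23, g), -1)) = Mul(Pow(Add(-23, g), -1), Add(-10769, Mul(90, g))))
Pow(Function('u')(X), -1) = Pow(Mul(Pow(Add(-23, 432), -1), Add(-10769, Mul(90, 432))), -1) = Pow(Mul(Pow(409, -1), Add(-10769, 38880)), -1) = Pow(Mul(Rational(1, 409), 28111), -1) = Pow(Rational(28111, 409), -1) = Rational(409, 28111)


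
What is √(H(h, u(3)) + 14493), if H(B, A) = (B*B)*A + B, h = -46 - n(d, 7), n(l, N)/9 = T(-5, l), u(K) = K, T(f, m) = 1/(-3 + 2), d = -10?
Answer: √18563 ≈ 136.25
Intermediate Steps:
T(f, m) = -1 (T(f, m) = 1/(-1) = -1)
n(l, N) = -9 (n(l, N) = 9*(-1) = -9)
h = -37 (h = -46 - 1*(-9) = -46 + 9 = -37)
H(B, A) = B + A*B² (H(B, A) = B²*A + B = A*B² + B = B + A*B²)
√(H(h, u(3)) + 14493) = √(-37*(1 + 3*(-37)) + 14493) = √(-37*(1 - 111) + 14493) = √(-37*(-110) + 14493) = √(4070 + 14493) = √18563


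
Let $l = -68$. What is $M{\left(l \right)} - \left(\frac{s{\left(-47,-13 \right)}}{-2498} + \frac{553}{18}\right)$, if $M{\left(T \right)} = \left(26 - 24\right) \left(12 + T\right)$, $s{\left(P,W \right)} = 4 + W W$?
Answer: $- \frac{1603562}{11241} \approx -142.65$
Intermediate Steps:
$s{\left(P,W \right)} = 4 + W^{2}$
$M{\left(T \right)} = 24 + 2 T$ ($M{\left(T \right)} = 2 \left(12 + T\right) = 24 + 2 T$)
$M{\left(l \right)} - \left(\frac{s{\left(-47,-13 \right)}}{-2498} + \frac{553}{18}\right) = \left(24 + 2 \left(-68\right)\right) - \left(\frac{4 + \left(-13\right)^{2}}{-2498} + \frac{553}{18}\right) = \left(24 - 136\right) - \left(\left(4 + 169\right) \left(- \frac{1}{2498}\right) + 553 \cdot \frac{1}{18}\right) = -112 - \left(173 \left(- \frac{1}{2498}\right) + \frac{553}{18}\right) = -112 - \left(- \frac{173}{2498} + \frac{553}{18}\right) = -112 - \frac{344570}{11241} = - \frac{1603562}{11241}$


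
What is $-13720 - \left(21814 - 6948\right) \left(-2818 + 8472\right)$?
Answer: $-84066084$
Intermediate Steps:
$-13720 - \left(21814 - 6948\right) \left(-2818 + 8472\right) = -13720 - 14866 \cdot 5654 = -13720 - 84052364 = -84066084$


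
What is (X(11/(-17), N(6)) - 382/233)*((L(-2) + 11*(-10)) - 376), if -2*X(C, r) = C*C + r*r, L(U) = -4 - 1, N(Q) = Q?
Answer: 1312502411/134674 ≈ 9745.8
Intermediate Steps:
L(U) = -5
X(C, r) = -C²/2 - r²/2 (X(C, r) = -(C*C + r*r)/2 = -(C² + r²)/2 = -C²/2 - r²/2)
(X(11/(-17), N(6)) - 382/233)*((L(-2) + 11*(-10)) - 376) = ((-(11/(-17))²/2 - ½*6²) - 382/233)*((-5 + 11*(-10)) - 376) = ((-(11*(-1/17))²/2 - ½*36) - 382*1/233)*((-5 - 110) - 376) = ((-(-11/17)²/2 - 18) - 382/233)*(-115 - 376) = ((-½*121/289 - 18) - 382/233)*(-491) = ((-121/578 - 18) - 382/233)*(-491) = (-10525/578 - 382/233)*(-491) = -2673121/134674*(-491) = 1312502411/134674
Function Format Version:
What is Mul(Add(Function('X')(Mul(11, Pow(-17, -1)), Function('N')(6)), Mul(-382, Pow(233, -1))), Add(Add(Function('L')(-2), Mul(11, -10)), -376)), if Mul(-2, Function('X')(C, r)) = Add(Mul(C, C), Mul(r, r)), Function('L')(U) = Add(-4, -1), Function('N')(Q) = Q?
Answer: Rational(1312502411, 134674) ≈ 9745.8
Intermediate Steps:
Function('L')(U) = -5
Function('X')(C, r) = Add(Mul(Rational(-1, 2), Pow(C, 2)), Mul(Rational(-1, 2), Pow(r, 2))) (Function('X')(C, r) = Mul(Rational(-1, 2), Add(Mul(C, C), Mul(r, r))) = Mul(Rational(-1, 2), Add(Pow(C, 2), Pow(r, 2))) = Add(Mul(Rational(-1, 2), Pow(C, 2)), Mul(Rational(-1, 2), Pow(r, 2))))
Mul(Add(Function('X')(Mul(11, Pow(-17, -1)), Function('N')(6)), Mul(-382, Pow(233, -1))), Add(Add(Function('L')(-2), Mul(11, -10)), -376)) = Mul(Add(Add(Mul(Rational(-1, 2), Pow(Mul(11, Pow(-17, -1)), 2)), Mul(Rational(-1, 2), Pow(6, 2))), Mul(-382, Pow(233, -1))), Add(Add(-5, Mul(11, -10)), -376)) = Mul(Add(Add(Mul(Rational(-1, 2), Pow(Mul(11, Rational(-1, 17)), 2)), Mul(Rational(-1, 2), 36)), Mul(-382, Rational(1, 233))), Add(Add(-5, -110), -376)) = Mul(Add(Add(Mul(Rational(-1, 2), Pow(Rational(-11, 17), 2)), -18), Rational(-382, 233)), Add(-115, -376)) = Mul(Add(Add(Mul(Rational(-1, 2), Rational(121, 289)), -18), Rational(-382, 233)), -491) = Mul(Add(Add(Rational(-121, 578), -18), Rational(-382, 233)), -491) = Mul(Add(Rational(-10525, 578), Rational(-382, 233)), -491) = Mul(Rational(-2673121, 134674), -491) = Rational(1312502411, 134674)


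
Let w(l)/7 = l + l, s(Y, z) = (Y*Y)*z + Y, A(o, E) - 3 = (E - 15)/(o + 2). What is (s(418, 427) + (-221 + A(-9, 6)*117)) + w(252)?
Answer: 522279621/7 ≈ 7.4611e+7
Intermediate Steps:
A(o, E) = 3 + (-15 + E)/(2 + o) (A(o, E) = 3 + (E - 15)/(o + 2) = 3 + (-15 + E)/(2 + o))
s(Y, z) = Y + z*Y² (s(Y, z) = Y²*z + Y = z*Y² + Y = Y + z*Y²)
w(l) = 14*l (w(l) = 7*(l + l) = 7*(2*l) = 14*l)
(s(418, 427) + (-221 + A(-9, 6)*117)) + w(252) = (418*(1 + 418*427) + (-221 + ((-9 + 6 + 3*(-9))/(2 - 9))*117)) + 14*252 = (418*(1 + 178486) + (-221 + ((-9 + 6 - 27)/(-7))*117)) + 3528 = (418*178487 + (-221 - ⅐*(-30)*117)) + 3528 = (74607566 + (-221 + (30/7)*117)) + 3528 = (74607566 + (-221 + 3510/7)) + 3528 = (74607566 + 1963/7) + 3528 = 522254925/7 + 3528 = 522279621/7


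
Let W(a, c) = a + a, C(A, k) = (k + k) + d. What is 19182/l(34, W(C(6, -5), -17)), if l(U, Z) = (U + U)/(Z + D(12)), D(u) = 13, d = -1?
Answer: -86319/34 ≈ -2538.8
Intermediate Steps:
C(A, k) = -1 + 2*k (C(A, k) = (k + k) - 1 = 2*k - 1 = -1 + 2*k)
W(a, c) = 2*a
l(U, Z) = 2*U/(13 + Z) (l(U, Z) = (U + U)/(Z + 13) = (2*U)/(13 + Z) = 2*U/(13 + Z))
19182/l(34, W(C(6, -5), -17)) = 19182/((2*34/(13 + 2*(-1 + 2*(-5))))) = 19182/((2*34/(13 + 2*(-1 - 10)))) = 19182/((2*34/(13 + 2*(-11)))) = 19182/((2*34/(13 - 22))) = 19182/((2*34/(-9))) = 19182/((2*34*(-⅑))) = 19182/(-68/9) = 19182*(-9/68) = -86319/34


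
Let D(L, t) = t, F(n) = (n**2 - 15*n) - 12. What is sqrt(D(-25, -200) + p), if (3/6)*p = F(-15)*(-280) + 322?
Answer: 6*I*sqrt(6801) ≈ 494.81*I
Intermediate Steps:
F(n) = -12 + n**2 - 15*n
p = -244636 (p = 2*((-12 + (-15)**2 - 15*(-15))*(-280) + 322) = 2*((-12 + 225 + 225)*(-280) + 322) = 2*(438*(-280) + 322) = 2*(-122640 + 322) = 2*(-122318) = -244636)
sqrt(D(-25, -200) + p) = sqrt(-200 - 244636) = sqrt(-244836) = 6*I*sqrt(6801)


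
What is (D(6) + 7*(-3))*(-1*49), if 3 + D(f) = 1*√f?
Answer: 1176 - 49*√6 ≈ 1056.0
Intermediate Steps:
D(f) = -3 + √f (D(f) = -3 + 1*√f = -3 + √f)
(D(6) + 7*(-3))*(-1*49) = ((-3 + √6) + 7*(-3))*(-1*49) = ((-3 + √6) - 21)*(-49) = (-24 + √6)*(-49) = 1176 - 49*√6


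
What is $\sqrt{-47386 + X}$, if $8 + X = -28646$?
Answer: $2 i \sqrt{19010} \approx 275.75 i$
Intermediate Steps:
$X = -28654$ ($X = -8 - 28646 = -28654$)
$\sqrt{-47386 + X} = \sqrt{-47386 - 28654} = \sqrt{-76040} = 2 i \sqrt{19010}$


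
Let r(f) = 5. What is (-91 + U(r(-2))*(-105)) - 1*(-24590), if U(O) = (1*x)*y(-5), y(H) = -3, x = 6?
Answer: 26389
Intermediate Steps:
U(O) = -18 (U(O) = (1*6)*(-3) = 6*(-3) = -18)
(-91 + U(r(-2))*(-105)) - 1*(-24590) = (-91 - 18*(-105)) - 1*(-24590) = (-91 + 1890) + 24590 = 1799 + 24590 = 26389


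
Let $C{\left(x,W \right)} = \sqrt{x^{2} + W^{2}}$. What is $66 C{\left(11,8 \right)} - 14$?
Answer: $-14 + 66 \sqrt{185} \approx 883.7$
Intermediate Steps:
$C{\left(x,W \right)} = \sqrt{W^{2} + x^{2}}$
$66 C{\left(11,8 \right)} - 14 = 66 \sqrt{8^{2} + 11^{2}} - 14 = 66 \sqrt{64 + 121} - 14 = 66 \sqrt{185} - 14 = -14 + 66 \sqrt{185}$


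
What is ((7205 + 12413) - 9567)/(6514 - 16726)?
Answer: -437/444 ≈ -0.98423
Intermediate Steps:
((7205 + 12413) - 9567)/(6514 - 16726) = (19618 - 9567)/(-10212) = 10051*(-1/10212) = -437/444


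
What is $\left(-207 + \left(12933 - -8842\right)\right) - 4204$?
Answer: $17364$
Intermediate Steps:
$\left(-207 + \left(12933 - -8842\right)\right) - 4204 = \left(-207 + \left(12933 + 8842\right)\right) - 4204 = \left(-207 + 21775\right) - 4204 = 21568 - 4204 = 17364$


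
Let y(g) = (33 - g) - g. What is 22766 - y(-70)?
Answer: 22593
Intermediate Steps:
y(g) = 33 - 2*g
22766 - y(-70) = 22766 - (33 - 2*(-70)) = 22766 - (33 + 140) = 22766 - 1*173 = 22766 - 173 = 22593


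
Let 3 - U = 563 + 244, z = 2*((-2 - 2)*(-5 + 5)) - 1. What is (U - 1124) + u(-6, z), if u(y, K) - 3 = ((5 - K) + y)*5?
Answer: -1925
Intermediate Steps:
z = -1 (z = 2*(-4*0) - 1 = 2*0 - 1 = 0 - 1 = -1)
u(y, K) = 28 - 5*K + 5*y (u(y, K) = 3 + ((5 - K) + y)*5 = 3 + (5 + y - K)*5 = 3 + (25 - 5*K + 5*y) = 28 - 5*K + 5*y)
U = -804 (U = 3 - (563 + 244) = 3 - 1*807 = 3 - 807 = -804)
(U - 1124) + u(-6, z) = (-804 - 1124) + (28 - 5*(-1) + 5*(-6)) = -1928 + (28 + 5 - 30) = -1928 + 3 = -1925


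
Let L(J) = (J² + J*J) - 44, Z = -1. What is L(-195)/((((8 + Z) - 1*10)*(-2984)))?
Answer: 38003/4476 ≈ 8.4904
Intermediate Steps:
L(J) = -44 + 2*J² (L(J) = (J² + J²) - 44 = 2*J² - 44 = -44 + 2*J²)
L(-195)/((((8 + Z) - 1*10)*(-2984))) = (-44 + 2*(-195)²)/((((8 - 1) - 1*10)*(-2984))) = (-44 + 2*38025)/(((7 - 10)*(-2984))) = (-44 + 76050)/((-3*(-2984))) = 76006/8952 = 76006*(1/8952) = 38003/4476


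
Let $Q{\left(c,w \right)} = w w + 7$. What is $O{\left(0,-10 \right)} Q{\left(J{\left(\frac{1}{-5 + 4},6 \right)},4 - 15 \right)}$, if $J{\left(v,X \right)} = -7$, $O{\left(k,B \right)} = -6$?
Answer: $-768$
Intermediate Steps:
$Q{\left(c,w \right)} = 7 + w^{2}$ ($Q{\left(c,w \right)} = w^{2} + 7 = 7 + w^{2}$)
$O{\left(0,-10 \right)} Q{\left(J{\left(\frac{1}{-5 + 4},6 \right)},4 - 15 \right)} = - 6 \left(7 + \left(4 - 15\right)^{2}\right) = - 6 \left(7 + \left(-11\right)^{2}\right) = - 6 \left(7 + 121\right) = \left(-6\right) 128 = -768$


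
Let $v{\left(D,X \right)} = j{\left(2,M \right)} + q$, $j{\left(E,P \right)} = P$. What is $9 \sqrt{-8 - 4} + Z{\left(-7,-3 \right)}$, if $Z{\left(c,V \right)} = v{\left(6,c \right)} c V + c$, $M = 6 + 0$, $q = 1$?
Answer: $140 + 18 i \sqrt{3} \approx 140.0 + 31.177 i$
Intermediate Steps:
$M = 6$
$v{\left(D,X \right)} = 7$ ($v{\left(D,X \right)} = 6 + 1 = 7$)
$Z{\left(c,V \right)} = c + 7 V c$ ($Z{\left(c,V \right)} = 7 c V + c = 7 V c + c = c + 7 V c$)
$9 \sqrt{-8 - 4} + Z{\left(-7,-3 \right)} = 9 \sqrt{-8 - 4} - 7 \left(1 + 7 \left(-3\right)\right) = 9 \sqrt{-12} - 7 \left(1 - 21\right) = 9 \cdot 2 i \sqrt{3} - -140 = 18 i \sqrt{3} + 140 = 140 + 18 i \sqrt{3}$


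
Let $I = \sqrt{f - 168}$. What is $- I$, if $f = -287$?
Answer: $- i \sqrt{455} \approx - 21.331 i$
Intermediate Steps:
$I = i \sqrt{455}$ ($I = \sqrt{-287 - 168} = \sqrt{-455} = i \sqrt{455} \approx 21.331 i$)
$- I = - i \sqrt{455}$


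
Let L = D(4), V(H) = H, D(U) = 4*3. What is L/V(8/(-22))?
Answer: -33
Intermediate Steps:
D(U) = 12
L = 12
L/V(8/(-22)) = 12/((8/(-22))) = 12/((8*(-1/22))) = 12/(-4/11) = 12*(-11/4) = -33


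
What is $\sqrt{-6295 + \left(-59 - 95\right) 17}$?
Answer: $i \sqrt{8913} \approx 94.409 i$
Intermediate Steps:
$\sqrt{-6295 + \left(-59 - 95\right) 17} = \sqrt{-6295 - 2618} = \sqrt{-8913} = i \sqrt{8913}$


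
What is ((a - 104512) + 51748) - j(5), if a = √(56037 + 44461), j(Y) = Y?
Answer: -52769 + √100498 ≈ -52452.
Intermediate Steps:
a = √100498 ≈ 317.01
((a - 104512) + 51748) - j(5) = ((√100498 - 104512) + 51748) - 1*5 = ((-104512 + √100498) + 51748) - 5 = (-52764 + √100498) - 5 = -52769 + √100498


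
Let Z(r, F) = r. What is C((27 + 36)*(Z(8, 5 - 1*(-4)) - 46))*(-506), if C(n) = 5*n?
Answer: 6056820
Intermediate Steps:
C((27 + 36)*(Z(8, 5 - 1*(-4)) - 46))*(-506) = (5*((27 + 36)*(8 - 46)))*(-506) = (5*(63*(-38)))*(-506) = (5*(-2394))*(-506) = -11970*(-506) = 6056820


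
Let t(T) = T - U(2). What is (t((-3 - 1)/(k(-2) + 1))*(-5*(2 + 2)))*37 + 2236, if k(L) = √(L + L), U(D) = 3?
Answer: 5048 - 1184*I ≈ 5048.0 - 1184.0*I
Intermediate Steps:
k(L) = √2*√L (k(L) = √(2*L) = √2*√L)
t(T) = -3 + T (t(T) = T - 1*3 = T - 3 = -3 + T)
(t((-3 - 1)/(k(-2) + 1))*(-5*(2 + 2)))*37 + 2236 = ((-3 + (-3 - 1)/(√2*√(-2) + 1))*(-5*(2 + 2)))*37 + 2236 = ((-3 - 4/(√2*(I*√2) + 1))*(-5*4))*37 + 2236 = ((-3 - 4/(2*I + 1))*(-20))*37 + 2236 = ((-3 - 4*(1 - 2*I)/5)*(-20))*37 + 2236 = (60 + 16*(1 - 2*I))*37 + 2236 = (2220 + 592*(1 - 2*I)) + 2236 = 4456 + 592*(1 - 2*I)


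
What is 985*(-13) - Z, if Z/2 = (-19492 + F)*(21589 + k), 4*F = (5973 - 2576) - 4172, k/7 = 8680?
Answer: 6484381697/2 ≈ 3.2422e+9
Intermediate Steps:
k = 60760 (k = 7*8680 = 60760)
F = -775/4 (F = ((5973 - 2576) - 4172)/4 = (3397 - 4172)/4 = (1/4)*(-775) = -775/4 ≈ -193.75)
Z = -6484407307/2 (Z = 2*((-19492 - 775/4)*(21589 + 60760)) = 2*(-78743/4*82349) = 2*(-6484407307/4) = -6484407307/2 ≈ -3.2422e+9)
985*(-13) - Z = 985*(-13) - 1*(-6484407307/2) = -12805 + 6484407307/2 = 6484381697/2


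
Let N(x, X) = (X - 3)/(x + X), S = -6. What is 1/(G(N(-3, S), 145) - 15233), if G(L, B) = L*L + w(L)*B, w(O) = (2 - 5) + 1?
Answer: -1/15522 ≈ -6.4425e-5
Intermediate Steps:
w(O) = -2 (w(O) = -3 + 1 = -2)
N(x, X) = (-3 + X)/(X + x)
G(L, B) = L**2 - 2*B (G(L, B) = L*L - 2*B = L**2 - 2*B)
1/(G(N(-3, S), 145) - 15233) = 1/((((-3 - 6)/(-6 - 3))**2 - 2*145) - 15233) = 1/(((-9/(-9))**2 - 290) - 15233) = 1/(((-1/9*(-9))**2 - 290) - 15233) = 1/((1**2 - 290) - 15233) = 1/((1 - 290) - 15233) = 1/(-289 - 15233) = 1/(-15522) = -1/15522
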